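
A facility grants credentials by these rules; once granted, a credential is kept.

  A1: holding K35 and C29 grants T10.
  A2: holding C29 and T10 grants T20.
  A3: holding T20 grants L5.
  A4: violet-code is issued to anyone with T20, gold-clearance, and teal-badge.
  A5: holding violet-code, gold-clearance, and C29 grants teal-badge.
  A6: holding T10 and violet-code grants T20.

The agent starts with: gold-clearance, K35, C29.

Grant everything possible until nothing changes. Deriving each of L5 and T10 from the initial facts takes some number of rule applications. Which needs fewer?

T10

T10: Holding K35 and C29 grants T10 (A1). [1 rule application]
L5: Holding K35 and C29 grants T10 (A1). Holding C29 and T10 grants T20 (A2). Holding T20 grants L5 (A3). [3 rule applications]
T10 needs fewer.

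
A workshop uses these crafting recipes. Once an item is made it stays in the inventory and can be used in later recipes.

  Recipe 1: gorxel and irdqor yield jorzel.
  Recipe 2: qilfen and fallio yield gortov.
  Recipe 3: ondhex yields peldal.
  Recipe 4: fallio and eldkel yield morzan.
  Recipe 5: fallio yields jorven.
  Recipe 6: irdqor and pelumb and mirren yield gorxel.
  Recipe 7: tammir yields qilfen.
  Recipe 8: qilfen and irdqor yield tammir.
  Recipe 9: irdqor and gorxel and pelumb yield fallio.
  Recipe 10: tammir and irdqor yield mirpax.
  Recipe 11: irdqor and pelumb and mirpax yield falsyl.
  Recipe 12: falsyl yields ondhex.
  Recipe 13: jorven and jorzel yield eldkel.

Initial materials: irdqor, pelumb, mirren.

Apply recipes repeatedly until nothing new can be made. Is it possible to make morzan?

Using Recipe 6, irdqor, pelumb, and mirren make gorxel.
gorxel and irdqor → jorzel (Recipe 1).
Using Recipe 9, irdqor, gorxel, and pelumb make fallio.
Using Recipe 5, fallio makes jorven.
jorven and jorzel → eldkel (Recipe 13).
Using Recipe 4, fallio and eldkel make morzan.

Yes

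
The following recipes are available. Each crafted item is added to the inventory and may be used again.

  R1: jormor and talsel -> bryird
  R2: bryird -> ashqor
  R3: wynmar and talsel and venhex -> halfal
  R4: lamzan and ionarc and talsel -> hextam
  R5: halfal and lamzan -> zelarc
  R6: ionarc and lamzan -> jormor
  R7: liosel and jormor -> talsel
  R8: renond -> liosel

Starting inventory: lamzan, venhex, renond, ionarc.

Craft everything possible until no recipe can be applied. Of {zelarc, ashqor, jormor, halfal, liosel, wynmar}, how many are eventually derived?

3

ionarc and lamzan -> jormor (R6).
renond -> liosel (R8).
liosel and jormor -> talsel (R7).
jormor and talsel -> bryird (R1).
Using R2, bryird makes ashqor.
zelarc would need halfal and lamzan (R5), but halfal is never obtained.
ashqor: reached.
jormor: reached.
halfal would need wynmar, talsel, and venhex (R3), but wynmar is never obtained.
liosel: reached.
No rule produces wynmar, and it is not given.
Reached: ashqor, jormor, and liosel — 3 of the 6.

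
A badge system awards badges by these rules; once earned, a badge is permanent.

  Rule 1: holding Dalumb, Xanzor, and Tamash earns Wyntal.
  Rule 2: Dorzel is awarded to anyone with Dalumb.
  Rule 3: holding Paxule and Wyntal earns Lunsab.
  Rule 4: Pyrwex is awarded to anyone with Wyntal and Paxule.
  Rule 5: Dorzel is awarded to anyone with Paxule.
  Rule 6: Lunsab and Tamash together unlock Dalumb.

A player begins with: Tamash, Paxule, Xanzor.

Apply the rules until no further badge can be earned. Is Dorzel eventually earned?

With Paxule, Dorzel is earned (Rule 5).

Yes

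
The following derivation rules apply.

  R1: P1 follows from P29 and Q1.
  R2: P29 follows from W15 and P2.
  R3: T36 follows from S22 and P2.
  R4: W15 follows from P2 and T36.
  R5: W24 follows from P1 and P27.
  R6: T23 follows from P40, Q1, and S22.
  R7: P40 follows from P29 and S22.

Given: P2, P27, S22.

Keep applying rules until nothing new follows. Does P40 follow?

From S22 and P2, R3 gives T36.
P2 and T36 hold, so W15 follows (R4).
From W15 and P2, R2 gives P29.
P29 and S22 hold, so P40 follows (R7).

Yes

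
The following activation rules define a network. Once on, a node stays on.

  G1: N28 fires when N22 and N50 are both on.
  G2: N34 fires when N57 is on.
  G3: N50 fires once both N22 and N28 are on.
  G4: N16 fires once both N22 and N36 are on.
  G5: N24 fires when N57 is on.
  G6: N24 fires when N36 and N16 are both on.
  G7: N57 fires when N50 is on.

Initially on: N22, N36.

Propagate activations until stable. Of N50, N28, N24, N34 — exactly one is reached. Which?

G4: N22 and N36 on → N16 on.
G6: N36 and N16 on → N24 on.
N34 would need N57 (G2), but N57 never turns on. N50 would need N22 and N28 (G3), but N28 never turns on. N28 would need N22 and N50 (G1), but N50 never turns on.

N24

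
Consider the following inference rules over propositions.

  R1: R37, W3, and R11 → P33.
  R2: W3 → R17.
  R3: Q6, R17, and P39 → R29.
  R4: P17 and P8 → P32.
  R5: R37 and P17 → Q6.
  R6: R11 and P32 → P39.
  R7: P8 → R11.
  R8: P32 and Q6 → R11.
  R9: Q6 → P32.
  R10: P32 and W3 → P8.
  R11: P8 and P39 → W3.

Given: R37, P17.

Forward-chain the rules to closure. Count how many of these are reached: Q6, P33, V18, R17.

1

R37 and P17 hold, so Q6 follows (R5).
Q6: reached.
P33 would need R37, W3, and R11 (R1), but W3 is never established.
No rule produces V18, and it is not given.
R17 would need W3 (R2), but W3 is never established.
Reached: Q6 — 1 of the 4.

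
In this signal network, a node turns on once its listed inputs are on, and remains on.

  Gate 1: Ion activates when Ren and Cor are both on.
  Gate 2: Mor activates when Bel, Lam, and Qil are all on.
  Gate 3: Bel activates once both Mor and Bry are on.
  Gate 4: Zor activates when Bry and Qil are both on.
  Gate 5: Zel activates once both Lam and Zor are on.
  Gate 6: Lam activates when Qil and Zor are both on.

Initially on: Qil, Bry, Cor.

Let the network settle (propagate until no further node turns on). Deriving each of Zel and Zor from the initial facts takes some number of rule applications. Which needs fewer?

Zor

Zor: Bry and Qil are on, so Zor activates (Gate 4). [1 rule application]
Zel: Bry and Qil are on, so Zor activates (Gate 4). Gate 6: Qil and Zor on → Lam on. Gate 5: Lam and Zor on → Zel on. [3 rule applications]
Zor needs fewer.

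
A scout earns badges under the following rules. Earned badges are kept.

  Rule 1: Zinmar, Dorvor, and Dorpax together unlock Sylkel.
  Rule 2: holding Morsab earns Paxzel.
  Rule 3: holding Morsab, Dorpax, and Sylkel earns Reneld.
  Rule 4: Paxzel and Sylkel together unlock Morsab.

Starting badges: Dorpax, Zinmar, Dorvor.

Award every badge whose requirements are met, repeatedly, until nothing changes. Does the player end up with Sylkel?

With Zinmar, Dorvor, and Dorpax, Sylkel is earned (Rule 1).

Yes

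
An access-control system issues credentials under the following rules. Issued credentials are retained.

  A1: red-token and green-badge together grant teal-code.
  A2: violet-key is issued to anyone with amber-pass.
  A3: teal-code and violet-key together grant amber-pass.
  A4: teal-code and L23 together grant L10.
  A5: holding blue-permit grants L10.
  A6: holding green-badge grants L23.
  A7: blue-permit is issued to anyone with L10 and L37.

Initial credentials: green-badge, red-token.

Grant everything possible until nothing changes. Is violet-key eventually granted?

No

violet-key would need amber-pass (A2), but amber-pass is never granted.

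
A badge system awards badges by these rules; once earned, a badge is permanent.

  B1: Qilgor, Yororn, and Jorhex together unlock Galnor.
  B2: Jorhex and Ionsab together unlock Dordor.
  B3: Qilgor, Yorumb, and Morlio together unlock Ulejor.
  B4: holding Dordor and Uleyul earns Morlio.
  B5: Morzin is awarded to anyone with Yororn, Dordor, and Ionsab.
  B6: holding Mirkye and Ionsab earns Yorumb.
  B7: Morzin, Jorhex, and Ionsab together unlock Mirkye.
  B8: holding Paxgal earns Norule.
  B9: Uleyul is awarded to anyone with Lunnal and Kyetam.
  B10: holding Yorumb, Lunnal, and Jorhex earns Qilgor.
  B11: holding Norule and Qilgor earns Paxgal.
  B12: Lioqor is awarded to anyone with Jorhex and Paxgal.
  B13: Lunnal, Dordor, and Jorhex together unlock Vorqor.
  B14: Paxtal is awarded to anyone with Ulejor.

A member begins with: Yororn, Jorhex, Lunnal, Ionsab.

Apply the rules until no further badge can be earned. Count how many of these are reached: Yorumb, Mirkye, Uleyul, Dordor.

3

With Jorhex and Ionsab, Dordor is earned (B2).
With Yororn, Dordor, and Ionsab, Morzin is earned (B5).
With Morzin, Jorhex, and Ionsab, Mirkye is earned (B7).
With Mirkye and Ionsab, Yorumb is earned (B6).
Yorumb: reached.
Mirkye: reached.
Uleyul would need Lunnal and Kyetam (B9), but Kyetam is never earned.
Dordor: reached.
Reached: Yorumb, Mirkye, and Dordor — 3 of the 4.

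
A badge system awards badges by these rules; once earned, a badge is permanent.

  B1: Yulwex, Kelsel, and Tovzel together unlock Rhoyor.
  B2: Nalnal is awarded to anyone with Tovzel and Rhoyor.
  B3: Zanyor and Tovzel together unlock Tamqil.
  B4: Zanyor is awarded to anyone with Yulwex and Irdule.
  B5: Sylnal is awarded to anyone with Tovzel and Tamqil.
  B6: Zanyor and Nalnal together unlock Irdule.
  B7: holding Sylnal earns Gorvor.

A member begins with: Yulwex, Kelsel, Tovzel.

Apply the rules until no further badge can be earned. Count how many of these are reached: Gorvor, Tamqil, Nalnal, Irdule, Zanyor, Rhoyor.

2

With Yulwex, Kelsel, and Tovzel, Rhoyor is earned (B1).
With Tovzel and Rhoyor, Nalnal is earned (B2).
Gorvor would need Sylnal (B7), but Sylnal is never earned.
Tamqil would need Zanyor and Tovzel (B3), but Zanyor is never earned.
Nalnal: reached.
Irdule would need Zanyor and Nalnal (B6), but Zanyor is never earned.
Zanyor would need Yulwex and Irdule (B4), but Irdule is never earned.
Rhoyor: reached.
Reached: Nalnal and Rhoyor — 2 of the 6.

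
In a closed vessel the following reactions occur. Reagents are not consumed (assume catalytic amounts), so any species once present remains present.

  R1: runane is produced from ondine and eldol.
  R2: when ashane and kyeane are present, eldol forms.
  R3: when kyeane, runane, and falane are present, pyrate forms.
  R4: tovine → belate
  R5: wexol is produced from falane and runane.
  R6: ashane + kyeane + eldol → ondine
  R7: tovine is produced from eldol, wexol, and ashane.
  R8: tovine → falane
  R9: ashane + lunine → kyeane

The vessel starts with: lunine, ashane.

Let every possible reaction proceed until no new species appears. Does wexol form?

No

wexol would need falane and runane (R5), but falane never forms.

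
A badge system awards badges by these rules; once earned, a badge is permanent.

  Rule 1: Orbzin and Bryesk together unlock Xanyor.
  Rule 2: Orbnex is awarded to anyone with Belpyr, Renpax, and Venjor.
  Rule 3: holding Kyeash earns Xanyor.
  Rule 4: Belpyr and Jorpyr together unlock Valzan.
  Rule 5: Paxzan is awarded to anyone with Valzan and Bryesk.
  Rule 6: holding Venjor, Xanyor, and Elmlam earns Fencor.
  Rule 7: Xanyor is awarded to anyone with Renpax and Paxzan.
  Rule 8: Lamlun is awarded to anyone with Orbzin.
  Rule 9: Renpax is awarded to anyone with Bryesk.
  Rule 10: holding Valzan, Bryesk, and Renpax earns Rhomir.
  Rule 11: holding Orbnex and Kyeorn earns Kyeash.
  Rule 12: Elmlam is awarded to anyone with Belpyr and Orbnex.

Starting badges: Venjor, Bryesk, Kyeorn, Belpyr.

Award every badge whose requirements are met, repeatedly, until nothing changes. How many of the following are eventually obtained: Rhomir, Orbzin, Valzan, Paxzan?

0

Rhomir would need Valzan, Bryesk, and Renpax (Rule 10), but Valzan is never earned.
No rule produces Orbzin, and it is not given.
Valzan would need Belpyr and Jorpyr (Rule 4), but Jorpyr is never earned.
Paxzan would need Valzan and Bryesk (Rule 5), but Valzan is never earned.
None of the 4 are reached.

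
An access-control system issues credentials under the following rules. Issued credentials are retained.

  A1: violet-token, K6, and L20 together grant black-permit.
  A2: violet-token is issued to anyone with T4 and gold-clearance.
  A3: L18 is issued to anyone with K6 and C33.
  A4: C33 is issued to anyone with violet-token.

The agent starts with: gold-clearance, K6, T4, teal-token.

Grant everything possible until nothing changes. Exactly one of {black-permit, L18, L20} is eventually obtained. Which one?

L18

Holding T4 and gold-clearance grants violet-token (A2).
Holding violet-token grants C33 (A4).
Holding K6 and C33 grants L18 (A3).
No rule produces L20, and it is not given. black-permit would need violet-token, K6, and L20 (A1), but L20 is never granted.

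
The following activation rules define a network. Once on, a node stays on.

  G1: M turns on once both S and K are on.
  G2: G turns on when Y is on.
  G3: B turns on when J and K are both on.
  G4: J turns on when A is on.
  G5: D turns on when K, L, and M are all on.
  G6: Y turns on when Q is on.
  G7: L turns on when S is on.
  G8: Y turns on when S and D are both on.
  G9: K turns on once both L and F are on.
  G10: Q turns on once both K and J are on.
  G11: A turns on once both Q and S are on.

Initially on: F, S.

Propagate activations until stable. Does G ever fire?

Yes

S is on, so L turns on (G7).
L and F are on, so K turns on (G9).
G1: S and K on → M on.
K, L, and M are on, so D turns on (G5).
S and D are on, so Y turns on (G8).
G2: Y on → G on.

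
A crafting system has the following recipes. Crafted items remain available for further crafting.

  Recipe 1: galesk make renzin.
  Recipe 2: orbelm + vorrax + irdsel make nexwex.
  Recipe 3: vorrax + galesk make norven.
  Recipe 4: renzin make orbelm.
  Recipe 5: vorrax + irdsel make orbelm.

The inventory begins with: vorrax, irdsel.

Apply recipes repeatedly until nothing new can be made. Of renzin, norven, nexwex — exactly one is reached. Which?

Using Recipe 5, vorrax and irdsel make orbelm.
Using Recipe 2, orbelm, vorrax, and irdsel make nexwex.
renzin would need galesk (Recipe 1), but galesk is never obtained. norven would need vorrax and galesk (Recipe 3), but galesk is never obtained.

nexwex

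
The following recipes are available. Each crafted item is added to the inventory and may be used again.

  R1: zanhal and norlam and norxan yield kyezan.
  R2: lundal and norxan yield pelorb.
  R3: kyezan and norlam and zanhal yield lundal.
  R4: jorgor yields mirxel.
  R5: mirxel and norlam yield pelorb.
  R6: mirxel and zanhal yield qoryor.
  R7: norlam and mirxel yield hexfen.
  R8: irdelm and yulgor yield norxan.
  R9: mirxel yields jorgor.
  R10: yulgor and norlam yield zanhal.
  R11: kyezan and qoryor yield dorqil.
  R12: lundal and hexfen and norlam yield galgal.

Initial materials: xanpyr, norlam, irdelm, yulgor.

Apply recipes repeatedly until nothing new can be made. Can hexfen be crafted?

No

hexfen would need norlam and mirxel (R7), but mirxel is never obtained.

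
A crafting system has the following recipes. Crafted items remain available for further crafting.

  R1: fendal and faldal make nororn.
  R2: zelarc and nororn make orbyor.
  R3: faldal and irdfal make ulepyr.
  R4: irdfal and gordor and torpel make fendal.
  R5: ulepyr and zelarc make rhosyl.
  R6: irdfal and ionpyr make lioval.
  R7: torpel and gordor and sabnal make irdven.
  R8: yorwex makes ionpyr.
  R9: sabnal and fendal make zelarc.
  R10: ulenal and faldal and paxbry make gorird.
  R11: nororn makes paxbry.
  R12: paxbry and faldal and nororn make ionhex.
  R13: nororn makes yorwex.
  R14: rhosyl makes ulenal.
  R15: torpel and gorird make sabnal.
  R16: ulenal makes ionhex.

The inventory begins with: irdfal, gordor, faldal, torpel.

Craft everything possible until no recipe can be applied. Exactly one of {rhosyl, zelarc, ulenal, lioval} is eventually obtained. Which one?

Using R4, irdfal, gordor, and torpel make fendal.
Using R1, fendal and faldal make nororn.
nororn → yorwex (R13).
yorwex → ionpyr (R8).
Using R6, irdfal and ionpyr make lioval.
rhosyl would need ulepyr and zelarc (R5), but zelarc is never obtained. ulenal would need rhosyl (R14), but rhosyl is never obtained. zelarc would need sabnal and fendal (R9), but sabnal is never obtained.

lioval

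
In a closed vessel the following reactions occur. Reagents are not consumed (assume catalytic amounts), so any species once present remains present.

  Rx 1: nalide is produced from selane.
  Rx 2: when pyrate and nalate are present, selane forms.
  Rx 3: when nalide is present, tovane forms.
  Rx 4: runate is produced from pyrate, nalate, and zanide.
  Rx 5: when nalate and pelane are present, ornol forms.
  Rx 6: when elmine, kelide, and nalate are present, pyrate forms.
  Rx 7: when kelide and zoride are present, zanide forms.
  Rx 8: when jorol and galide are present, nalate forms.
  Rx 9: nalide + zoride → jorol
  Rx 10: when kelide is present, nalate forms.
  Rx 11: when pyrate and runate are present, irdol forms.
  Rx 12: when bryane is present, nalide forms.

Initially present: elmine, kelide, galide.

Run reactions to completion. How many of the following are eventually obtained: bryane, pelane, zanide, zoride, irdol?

No rule produces bryane, and it is not given.
No rule produces pelane, and it is not given.
zanide would need kelide and zoride (Rx 7), but zoride never forms.
No rule produces zoride, and it is not given.
irdol would need pyrate and runate (Rx 11), but runate never forms.
None of the 5 are reached.

0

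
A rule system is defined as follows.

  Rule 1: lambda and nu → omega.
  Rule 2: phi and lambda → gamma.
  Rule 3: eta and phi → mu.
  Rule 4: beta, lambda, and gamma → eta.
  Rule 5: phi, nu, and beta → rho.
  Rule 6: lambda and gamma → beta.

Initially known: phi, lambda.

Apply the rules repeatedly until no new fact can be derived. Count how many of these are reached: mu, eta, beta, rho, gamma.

4

From phi and lambda, Rule 2 gives gamma.
lambda and gamma hold, so beta follows (Rule 6).
From beta, lambda, and gamma, Rule 4 gives eta.
eta and phi hold, so mu follows (Rule 3).
mu: reached.
eta: reached.
beta: reached.
rho would need phi, nu, and beta (Rule 5), but nu is never established.
gamma: reached.
Reached: mu, eta, beta, and gamma — 4 of the 5.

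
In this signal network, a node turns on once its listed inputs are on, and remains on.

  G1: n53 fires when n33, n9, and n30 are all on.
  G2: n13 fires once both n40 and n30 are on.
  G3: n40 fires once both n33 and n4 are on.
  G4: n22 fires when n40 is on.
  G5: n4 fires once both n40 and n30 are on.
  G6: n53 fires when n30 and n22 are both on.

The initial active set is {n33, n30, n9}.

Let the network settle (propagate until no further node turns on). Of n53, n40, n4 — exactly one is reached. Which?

n53

G1: n33, n9, and n30 on → n53 on.
n4 would need n40 and n30 (G5), but n40 never turns on. n40 would need n33 and n4 (G3), but n4 never turns on.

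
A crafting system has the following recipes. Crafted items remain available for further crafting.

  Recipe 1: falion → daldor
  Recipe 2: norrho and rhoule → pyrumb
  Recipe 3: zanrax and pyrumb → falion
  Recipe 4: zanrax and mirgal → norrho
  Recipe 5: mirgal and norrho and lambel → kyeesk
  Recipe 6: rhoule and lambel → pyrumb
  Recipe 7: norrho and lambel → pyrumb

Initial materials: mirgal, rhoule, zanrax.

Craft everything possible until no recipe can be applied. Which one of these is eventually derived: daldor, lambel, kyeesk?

Using Recipe 4, zanrax and mirgal make norrho.
Using Recipe 2, norrho and rhoule make pyrumb.
zanrax and pyrumb → falion (Recipe 3).
falion → daldor (Recipe 1).
kyeesk would need mirgal, norrho, and lambel (Recipe 5), but lambel is never obtained. No rule produces lambel, and it is not given.

daldor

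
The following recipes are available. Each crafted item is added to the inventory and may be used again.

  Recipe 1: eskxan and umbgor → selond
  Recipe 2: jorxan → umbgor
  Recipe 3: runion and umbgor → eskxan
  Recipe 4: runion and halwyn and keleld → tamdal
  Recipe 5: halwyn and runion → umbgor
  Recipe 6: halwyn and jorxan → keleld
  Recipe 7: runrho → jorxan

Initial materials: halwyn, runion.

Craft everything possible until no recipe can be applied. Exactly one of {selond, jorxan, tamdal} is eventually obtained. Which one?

selond

Using Recipe 5, halwyn and runion make umbgor.
runion and umbgor → eskxan (Recipe 3).
Using Recipe 1, eskxan and umbgor make selond.
tamdal would need runion, halwyn, and keleld (Recipe 4), but keleld is never obtained. jorxan would need runrho (Recipe 7), but runrho is never obtained.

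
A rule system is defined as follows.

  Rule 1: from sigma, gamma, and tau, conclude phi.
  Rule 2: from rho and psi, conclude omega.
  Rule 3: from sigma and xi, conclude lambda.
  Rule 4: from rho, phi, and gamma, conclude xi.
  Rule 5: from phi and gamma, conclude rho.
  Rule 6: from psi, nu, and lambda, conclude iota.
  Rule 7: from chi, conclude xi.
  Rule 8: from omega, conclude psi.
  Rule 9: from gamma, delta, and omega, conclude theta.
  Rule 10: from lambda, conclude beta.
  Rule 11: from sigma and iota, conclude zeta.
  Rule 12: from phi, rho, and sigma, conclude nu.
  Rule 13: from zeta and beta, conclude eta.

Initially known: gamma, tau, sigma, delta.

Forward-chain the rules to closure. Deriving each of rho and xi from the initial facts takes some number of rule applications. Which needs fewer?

rho: sigma, gamma, and tau hold, so phi follows (Rule 1). From phi and gamma, Rule 5 gives rho. [2 rule applications]
xi: From sigma, gamma, and tau, Rule 1 gives phi. From phi and gamma, Rule 5 gives rho. From rho, phi, and gamma, Rule 4 gives xi. [3 rule applications]
rho needs fewer.

rho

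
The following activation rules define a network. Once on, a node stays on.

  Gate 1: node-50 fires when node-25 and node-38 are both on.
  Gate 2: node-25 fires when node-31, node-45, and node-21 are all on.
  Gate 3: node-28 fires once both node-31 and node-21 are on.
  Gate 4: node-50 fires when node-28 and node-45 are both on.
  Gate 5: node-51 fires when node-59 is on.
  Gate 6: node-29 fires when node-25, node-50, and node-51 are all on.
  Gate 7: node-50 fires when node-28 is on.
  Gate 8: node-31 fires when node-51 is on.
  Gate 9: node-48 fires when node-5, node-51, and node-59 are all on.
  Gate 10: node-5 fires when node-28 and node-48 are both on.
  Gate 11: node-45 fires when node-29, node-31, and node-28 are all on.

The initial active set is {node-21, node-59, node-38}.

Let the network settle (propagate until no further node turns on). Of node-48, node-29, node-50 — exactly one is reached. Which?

node-50

node-59 is on, so node-51 fires (Gate 5).
node-51 is on, so node-31 fires (Gate 8).
node-31 and node-21 are on, so node-28 fires (Gate 3).
Gate 7: node-28 on → node-50 on.
node-48 would need node-5, node-51, and node-59 (Gate 9), but node-5 never turns on. node-29 would need node-25, node-50, and node-51 (Gate 6), but node-25 never turns on.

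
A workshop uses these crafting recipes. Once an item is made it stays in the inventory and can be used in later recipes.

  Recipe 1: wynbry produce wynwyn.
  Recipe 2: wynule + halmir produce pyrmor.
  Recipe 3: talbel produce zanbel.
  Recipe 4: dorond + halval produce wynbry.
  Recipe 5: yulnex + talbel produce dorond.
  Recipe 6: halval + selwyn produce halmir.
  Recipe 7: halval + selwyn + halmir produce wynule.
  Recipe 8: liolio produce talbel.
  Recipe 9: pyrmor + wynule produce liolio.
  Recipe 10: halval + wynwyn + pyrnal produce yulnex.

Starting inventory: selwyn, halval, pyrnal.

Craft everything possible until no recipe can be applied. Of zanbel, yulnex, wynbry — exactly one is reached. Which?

zanbel

halval + selwyn → halmir (Recipe 6).
Using Recipe 7, halval, selwyn, and halmir make wynule.
wynule + halmir → pyrmor (Recipe 2).
Using Recipe 9, pyrmor and wynule make liolio.
liolio → talbel (Recipe 8).
Using Recipe 3, talbel makes zanbel.
yulnex would need halval, wynwyn, and pyrnal (Recipe 10), but wynwyn is never obtained. wynbry would need dorond and halval (Recipe 4), but dorond is never obtained.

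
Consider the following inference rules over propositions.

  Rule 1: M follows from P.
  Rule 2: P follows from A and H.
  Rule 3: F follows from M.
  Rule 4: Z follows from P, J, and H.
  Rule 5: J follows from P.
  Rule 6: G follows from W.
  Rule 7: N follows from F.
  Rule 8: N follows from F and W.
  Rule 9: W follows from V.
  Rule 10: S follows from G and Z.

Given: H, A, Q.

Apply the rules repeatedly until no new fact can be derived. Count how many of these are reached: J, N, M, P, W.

4

A and H hold, so P follows (Rule 2).
From P, Rule 1 gives M.
From P, Rule 5 gives J.
From M, Rule 3 gives F.
From F, Rule 7 gives N.
J: reached.
N: reached.
M: reached.
P: reached.
W would need V (Rule 9), but V is never established.
Reached: J, N, M, and P — 4 of the 5.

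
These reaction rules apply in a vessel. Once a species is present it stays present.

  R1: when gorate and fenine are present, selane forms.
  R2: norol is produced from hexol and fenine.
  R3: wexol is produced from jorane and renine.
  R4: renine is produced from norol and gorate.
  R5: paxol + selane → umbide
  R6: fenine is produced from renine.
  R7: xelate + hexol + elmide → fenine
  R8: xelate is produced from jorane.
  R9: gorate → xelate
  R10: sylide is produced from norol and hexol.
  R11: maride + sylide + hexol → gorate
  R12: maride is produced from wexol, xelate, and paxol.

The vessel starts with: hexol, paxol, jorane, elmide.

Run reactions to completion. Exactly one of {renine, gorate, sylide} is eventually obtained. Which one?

sylide

jorane present → xelate forms (R8).
xelate, hexol, and elmide present → fenine forms (R7).
hexol and fenine present → norol forms (R2).
norol and hexol present → sylide forms (R10).
renine would need norol and gorate (R4), but gorate never forms. gorate would need maride, sylide, and hexol (R11), but maride never forms.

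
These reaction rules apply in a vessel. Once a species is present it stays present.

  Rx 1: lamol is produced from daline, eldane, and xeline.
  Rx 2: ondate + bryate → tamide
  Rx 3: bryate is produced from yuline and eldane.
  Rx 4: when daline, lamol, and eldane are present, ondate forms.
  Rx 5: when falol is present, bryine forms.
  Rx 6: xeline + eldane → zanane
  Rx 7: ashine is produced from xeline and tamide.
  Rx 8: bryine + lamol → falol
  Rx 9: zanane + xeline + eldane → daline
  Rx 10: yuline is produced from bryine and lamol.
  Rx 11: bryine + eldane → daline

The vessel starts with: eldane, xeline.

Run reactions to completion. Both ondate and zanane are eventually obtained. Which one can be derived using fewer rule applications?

zanane

zanane: xeline and eldane present → zanane forms (Rx 6). [1 rule application]
ondate: xeline and eldane present → zanane forms (Rx 6). zanane, xeline, and eldane present → daline forms (Rx 9). daline, eldane, and xeline present → lamol forms (Rx 1). daline, lamol, and eldane present → ondate forms (Rx 4). [4 rule applications]
zanane needs fewer.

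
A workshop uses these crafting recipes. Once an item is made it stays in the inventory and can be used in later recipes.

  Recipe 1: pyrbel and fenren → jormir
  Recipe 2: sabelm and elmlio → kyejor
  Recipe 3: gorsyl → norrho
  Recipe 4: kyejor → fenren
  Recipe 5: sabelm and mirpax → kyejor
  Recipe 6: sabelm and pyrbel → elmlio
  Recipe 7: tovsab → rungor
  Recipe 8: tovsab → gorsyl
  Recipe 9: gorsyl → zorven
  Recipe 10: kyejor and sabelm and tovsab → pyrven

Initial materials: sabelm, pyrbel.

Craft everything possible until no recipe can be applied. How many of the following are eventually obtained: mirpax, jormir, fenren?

Using Recipe 6, sabelm and pyrbel make elmlio.
sabelm and elmlio → kyejor (Recipe 2).
Using Recipe 4, kyejor makes fenren.
pyrbel and fenren → jormir (Recipe 1).
No rule produces mirpax, and it is not given.
jormir: reached.
fenren: reached.
Reached: jormir and fenren — 2 of the 3.

2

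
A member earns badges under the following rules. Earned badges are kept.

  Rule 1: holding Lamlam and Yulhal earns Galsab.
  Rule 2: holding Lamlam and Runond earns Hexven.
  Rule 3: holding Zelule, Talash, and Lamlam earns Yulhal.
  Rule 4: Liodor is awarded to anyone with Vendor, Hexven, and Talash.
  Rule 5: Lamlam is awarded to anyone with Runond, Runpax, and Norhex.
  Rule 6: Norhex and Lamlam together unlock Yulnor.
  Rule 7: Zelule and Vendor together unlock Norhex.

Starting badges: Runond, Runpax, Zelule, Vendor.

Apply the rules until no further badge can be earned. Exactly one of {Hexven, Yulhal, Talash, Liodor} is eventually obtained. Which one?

Hexven

With Zelule and Vendor, Norhex is earned (Rule 7).
With Runond, Runpax, and Norhex, Lamlam is earned (Rule 5).
With Lamlam and Runond, Hexven is earned (Rule 2).
Liodor would need Vendor, Hexven, and Talash (Rule 4), but Talash is never earned. No rule produces Talash, and it is not given. Yulhal would need Zelule, Talash, and Lamlam (Rule 3), but Talash is never earned.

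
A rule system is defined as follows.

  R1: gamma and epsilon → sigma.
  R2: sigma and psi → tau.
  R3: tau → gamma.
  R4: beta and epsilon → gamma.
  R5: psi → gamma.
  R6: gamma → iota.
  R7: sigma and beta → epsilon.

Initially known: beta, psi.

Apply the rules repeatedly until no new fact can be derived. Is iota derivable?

psi holds, so gamma follows (R5).
From gamma, R6 gives iota.

Yes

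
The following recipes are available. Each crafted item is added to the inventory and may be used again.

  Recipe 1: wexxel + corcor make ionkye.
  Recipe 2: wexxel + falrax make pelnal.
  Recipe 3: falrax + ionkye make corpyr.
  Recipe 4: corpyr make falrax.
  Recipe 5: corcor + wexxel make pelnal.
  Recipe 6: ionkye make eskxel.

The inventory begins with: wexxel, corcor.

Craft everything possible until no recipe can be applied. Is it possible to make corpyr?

No

corpyr would need falrax and ionkye (Recipe 3), but falrax is never obtained.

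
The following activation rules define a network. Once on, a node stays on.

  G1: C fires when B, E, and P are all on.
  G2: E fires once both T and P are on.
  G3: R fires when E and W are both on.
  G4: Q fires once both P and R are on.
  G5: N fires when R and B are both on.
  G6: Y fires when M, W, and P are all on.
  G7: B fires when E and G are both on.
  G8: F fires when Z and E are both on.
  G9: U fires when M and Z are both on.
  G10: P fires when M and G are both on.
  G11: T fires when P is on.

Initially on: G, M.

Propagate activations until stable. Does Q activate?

Q would need P and R (G4), but R never turns on.

No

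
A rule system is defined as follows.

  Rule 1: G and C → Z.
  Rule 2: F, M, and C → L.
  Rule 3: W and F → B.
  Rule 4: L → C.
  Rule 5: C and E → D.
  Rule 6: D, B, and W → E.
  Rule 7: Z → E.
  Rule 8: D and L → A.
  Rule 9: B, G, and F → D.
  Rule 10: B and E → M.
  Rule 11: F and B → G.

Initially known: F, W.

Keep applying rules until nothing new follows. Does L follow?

L would need F, M, and C (Rule 2), but C is never established.

No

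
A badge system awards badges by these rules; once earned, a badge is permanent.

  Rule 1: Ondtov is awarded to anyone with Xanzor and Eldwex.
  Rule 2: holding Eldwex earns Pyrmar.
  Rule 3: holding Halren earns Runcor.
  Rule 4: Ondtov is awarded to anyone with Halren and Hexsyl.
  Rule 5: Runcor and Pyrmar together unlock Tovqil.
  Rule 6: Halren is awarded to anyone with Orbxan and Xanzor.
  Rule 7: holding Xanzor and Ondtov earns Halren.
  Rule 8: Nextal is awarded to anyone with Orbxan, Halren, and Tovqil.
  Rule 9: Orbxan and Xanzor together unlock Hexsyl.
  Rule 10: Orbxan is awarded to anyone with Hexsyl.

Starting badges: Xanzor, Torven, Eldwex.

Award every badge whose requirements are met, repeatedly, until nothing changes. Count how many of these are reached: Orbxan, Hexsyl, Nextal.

0

Orbxan would need Hexsyl (Rule 10), but Hexsyl is never earned.
Hexsyl would need Orbxan and Xanzor (Rule 9), but Orbxan is never earned.
Nextal would need Orbxan, Halren, and Tovqil (Rule 8), but Orbxan is never earned.
None of the 3 are reached.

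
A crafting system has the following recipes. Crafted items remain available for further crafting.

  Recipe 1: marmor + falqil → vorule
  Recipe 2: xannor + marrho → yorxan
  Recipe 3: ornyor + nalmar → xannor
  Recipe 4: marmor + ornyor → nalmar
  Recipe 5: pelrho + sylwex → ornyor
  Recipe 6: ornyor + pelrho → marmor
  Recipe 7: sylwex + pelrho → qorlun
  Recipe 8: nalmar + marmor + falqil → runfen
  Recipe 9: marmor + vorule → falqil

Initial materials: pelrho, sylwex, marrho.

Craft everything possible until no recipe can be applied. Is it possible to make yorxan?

Using Recipe 5, pelrho and sylwex make ornyor.
ornyor + pelrho → marmor (Recipe 6).
Using Recipe 4, marmor and ornyor make nalmar.
ornyor + nalmar → xannor (Recipe 3).
Using Recipe 2, xannor and marrho make yorxan.

Yes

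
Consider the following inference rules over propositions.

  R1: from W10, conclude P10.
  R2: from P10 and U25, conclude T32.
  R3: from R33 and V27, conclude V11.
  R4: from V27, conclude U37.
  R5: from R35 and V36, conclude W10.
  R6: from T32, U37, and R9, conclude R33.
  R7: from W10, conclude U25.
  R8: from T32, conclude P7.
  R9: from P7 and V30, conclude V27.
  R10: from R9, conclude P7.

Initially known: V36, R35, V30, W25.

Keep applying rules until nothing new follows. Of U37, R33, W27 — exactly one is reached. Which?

U37

From R35 and V36, R5 gives W10.
From W10, R1 gives P10.
From W10, R7 gives U25.
P10 and U25 hold, so T32 follows (R2).
From T32, R8 gives P7.
From P7 and V30, R9 gives V27.
V27 holds, so U37 follows (R4).
No rule produces W27, and it is not given. R33 would need T32, U37, and R9 (R6), but R9 is never established.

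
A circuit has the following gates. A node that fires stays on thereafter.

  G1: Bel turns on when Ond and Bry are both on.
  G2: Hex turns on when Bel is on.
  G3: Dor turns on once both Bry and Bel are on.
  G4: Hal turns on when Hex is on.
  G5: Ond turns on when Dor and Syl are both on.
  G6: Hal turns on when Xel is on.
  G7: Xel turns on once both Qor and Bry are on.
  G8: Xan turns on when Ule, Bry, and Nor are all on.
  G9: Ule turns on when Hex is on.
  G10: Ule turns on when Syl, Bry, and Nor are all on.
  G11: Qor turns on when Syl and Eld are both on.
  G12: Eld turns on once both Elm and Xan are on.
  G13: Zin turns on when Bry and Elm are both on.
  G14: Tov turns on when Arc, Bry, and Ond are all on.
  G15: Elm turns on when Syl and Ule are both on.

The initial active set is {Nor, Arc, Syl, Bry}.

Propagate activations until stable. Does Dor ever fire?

No

Dor would need Bry and Bel (G3), but Bel never turns on.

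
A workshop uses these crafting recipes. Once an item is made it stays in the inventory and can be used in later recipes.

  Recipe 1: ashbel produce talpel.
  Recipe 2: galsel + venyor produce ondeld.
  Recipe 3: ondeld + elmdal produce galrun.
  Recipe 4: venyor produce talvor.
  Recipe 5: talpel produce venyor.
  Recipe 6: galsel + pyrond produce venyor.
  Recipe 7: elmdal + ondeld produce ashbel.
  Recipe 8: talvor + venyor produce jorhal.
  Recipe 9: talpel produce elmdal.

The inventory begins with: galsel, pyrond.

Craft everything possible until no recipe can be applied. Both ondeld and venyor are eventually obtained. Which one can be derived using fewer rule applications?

venyor

venyor: Using Recipe 6, galsel and pyrond make venyor. [1 rule application]
ondeld: galsel + pyrond → venyor (Recipe 6). Using Recipe 2, galsel and venyor make ondeld. [2 rule applications]
venyor needs fewer.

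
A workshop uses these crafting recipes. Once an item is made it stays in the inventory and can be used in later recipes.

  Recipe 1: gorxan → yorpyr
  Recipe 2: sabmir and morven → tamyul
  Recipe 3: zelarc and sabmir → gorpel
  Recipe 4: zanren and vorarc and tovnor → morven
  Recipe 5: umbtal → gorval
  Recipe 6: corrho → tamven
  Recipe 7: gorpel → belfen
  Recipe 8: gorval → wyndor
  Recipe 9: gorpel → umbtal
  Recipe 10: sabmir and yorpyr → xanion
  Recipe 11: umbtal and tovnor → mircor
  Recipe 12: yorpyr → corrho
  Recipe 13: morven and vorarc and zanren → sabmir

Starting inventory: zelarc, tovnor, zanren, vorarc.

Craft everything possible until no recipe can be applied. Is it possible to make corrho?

No

corrho would need yorpyr (Recipe 12), but yorpyr is never obtained.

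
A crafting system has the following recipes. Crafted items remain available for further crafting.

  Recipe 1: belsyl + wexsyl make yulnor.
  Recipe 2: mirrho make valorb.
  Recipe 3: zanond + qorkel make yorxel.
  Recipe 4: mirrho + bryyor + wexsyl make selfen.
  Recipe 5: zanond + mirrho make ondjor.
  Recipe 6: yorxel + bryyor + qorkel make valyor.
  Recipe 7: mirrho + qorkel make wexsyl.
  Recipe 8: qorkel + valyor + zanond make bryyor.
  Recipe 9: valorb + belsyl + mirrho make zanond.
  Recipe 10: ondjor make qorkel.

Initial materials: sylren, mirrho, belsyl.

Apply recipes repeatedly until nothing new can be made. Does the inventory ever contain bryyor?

No

bryyor would need qorkel, valyor, and zanond (Recipe 8), but valyor is never obtained.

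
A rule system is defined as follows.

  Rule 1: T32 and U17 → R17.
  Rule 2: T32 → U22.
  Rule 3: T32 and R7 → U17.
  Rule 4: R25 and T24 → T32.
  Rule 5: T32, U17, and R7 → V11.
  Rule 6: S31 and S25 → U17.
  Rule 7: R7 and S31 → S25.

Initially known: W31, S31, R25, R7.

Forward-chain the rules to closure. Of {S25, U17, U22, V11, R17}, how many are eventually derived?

R7 and S31 hold, so S25 follows (Rule 7).
S31 and S25 hold, so U17 follows (Rule 6).
S25: reached.
U17: reached.
U22 would need T32 (Rule 2), but T32 is never established.
V11 would need T32, U17, and R7 (Rule 5), but T32 is never established.
R17 would need T32 and U17 (Rule 1), but T32 is never established.
Reached: S25 and U17 — 2 of the 5.

2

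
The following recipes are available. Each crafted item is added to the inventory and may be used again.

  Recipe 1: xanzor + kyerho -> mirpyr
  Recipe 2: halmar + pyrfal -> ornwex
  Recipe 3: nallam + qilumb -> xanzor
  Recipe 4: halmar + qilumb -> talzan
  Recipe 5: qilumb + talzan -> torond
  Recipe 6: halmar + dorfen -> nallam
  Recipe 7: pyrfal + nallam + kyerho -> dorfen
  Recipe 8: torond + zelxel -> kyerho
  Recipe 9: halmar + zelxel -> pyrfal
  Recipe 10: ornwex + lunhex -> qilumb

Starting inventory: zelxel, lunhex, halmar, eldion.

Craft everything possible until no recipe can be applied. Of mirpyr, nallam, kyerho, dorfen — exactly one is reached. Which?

kyerho

halmar + zelxel -> pyrfal (Recipe 9).
Using Recipe 2, halmar and pyrfal make ornwex.
Using Recipe 10, ornwex and lunhex make qilumb.
halmar + qilumb -> talzan (Recipe 4).
Using Recipe 5, qilumb and talzan make torond.
torond + zelxel -> kyerho (Recipe 8).
mirpyr would need xanzor and kyerho (Recipe 1), but xanzor is never obtained. dorfen would need pyrfal, nallam, and kyerho (Recipe 7), but nallam is never obtained. nallam would need halmar and dorfen (Recipe 6), but dorfen is never obtained.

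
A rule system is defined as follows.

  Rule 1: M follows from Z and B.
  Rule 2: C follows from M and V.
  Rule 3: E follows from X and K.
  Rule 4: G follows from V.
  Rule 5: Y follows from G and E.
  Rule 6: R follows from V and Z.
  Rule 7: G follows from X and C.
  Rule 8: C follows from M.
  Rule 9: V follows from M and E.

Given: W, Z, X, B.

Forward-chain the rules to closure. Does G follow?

Yes

Z and B hold, so M follows (Rule 1).
M holds, so C follows (Rule 8).
From X and C, Rule 7 gives G.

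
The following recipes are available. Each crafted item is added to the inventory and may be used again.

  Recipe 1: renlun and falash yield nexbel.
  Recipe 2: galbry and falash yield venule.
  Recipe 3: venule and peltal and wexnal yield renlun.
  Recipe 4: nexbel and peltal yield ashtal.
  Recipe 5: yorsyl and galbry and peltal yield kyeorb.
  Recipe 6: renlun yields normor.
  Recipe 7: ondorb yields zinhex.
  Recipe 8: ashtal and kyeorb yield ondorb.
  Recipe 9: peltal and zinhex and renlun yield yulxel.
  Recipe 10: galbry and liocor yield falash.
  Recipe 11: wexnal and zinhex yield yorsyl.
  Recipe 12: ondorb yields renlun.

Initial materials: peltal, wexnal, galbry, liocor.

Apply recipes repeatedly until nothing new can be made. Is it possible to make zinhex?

zinhex would need ondorb (Recipe 7), but ondorb is never obtained.

No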